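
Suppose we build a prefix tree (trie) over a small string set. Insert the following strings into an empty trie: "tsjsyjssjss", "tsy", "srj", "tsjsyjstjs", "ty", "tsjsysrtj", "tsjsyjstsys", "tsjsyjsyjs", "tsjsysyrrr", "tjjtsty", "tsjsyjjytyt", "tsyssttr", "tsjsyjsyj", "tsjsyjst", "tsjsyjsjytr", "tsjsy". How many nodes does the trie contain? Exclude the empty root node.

Count nodes per top-level branch (shared prefixes stored once):
  's'-branch (srj): 3 nodes
  't'-branch (tjjtsty, tsjsy, tsjsyjjytyt, tsjsyjsjytr, tsjsyjssjss, tsjsyjst, tsjsyjstjs, tsjsyjstsys, tsjsyjsyj, tsjsyjsyjs, tsjsysrtj, tsjsysyrrr, tsy, tsyssttr, ty): 50 nodes
Sum: 53

53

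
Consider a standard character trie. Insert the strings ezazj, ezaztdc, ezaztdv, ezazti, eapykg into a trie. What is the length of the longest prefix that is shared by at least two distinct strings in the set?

6

The deepest shared node is where two words last agree before diverging.
"ezaztdc" and "ezaztdv" agree on "ezaztd" (6 characters) before diverging; nothing deeper is shared.
Longest shared-prefix length: 6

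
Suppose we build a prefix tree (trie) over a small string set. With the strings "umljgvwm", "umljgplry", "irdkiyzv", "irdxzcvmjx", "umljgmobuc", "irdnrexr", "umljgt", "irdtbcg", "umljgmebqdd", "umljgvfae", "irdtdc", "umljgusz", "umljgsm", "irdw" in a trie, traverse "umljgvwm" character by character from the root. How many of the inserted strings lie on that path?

1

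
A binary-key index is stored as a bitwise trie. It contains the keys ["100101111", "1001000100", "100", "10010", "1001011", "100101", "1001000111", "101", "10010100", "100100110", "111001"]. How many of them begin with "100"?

Filter for entries beginning with "100":
Matches: "100", "10010", "1001000100", "1001000111", "100100110", "100101", "10010100", "1001011", "100101111"
Count: 9

9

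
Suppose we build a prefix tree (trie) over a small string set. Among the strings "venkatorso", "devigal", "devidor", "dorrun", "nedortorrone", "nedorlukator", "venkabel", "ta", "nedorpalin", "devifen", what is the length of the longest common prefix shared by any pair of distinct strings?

5

The deepest shared node is where two words last agree before diverging.
"nedorlukator" and "nedorpalin" agree on "nedor" (5 characters) before diverging; nothing deeper is shared.
Longest shared-prefix length: 5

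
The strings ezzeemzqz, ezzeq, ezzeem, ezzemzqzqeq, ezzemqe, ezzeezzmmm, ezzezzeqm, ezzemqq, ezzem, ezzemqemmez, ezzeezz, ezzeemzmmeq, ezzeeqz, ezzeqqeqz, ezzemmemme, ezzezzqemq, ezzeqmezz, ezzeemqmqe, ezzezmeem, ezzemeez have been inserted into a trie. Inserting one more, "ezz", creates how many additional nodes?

Every character of "ezz" already lies on an existing path (it is a prefix of some stored word).
No new nodes are needed: 0.

0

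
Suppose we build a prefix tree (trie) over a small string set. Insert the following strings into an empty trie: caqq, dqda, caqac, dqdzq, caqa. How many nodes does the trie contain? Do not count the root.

12

Trie structure (* marks end of a word):
(root)
├─ c
│  └─ a
│     └─ q
│        ├─ a *
│        │  └─ c *
│        └─ q *
└─ d
   └─ q
      └─ d
         ├─ a *
         └─ z
            └─ q *
Counting every labelled node above: 12.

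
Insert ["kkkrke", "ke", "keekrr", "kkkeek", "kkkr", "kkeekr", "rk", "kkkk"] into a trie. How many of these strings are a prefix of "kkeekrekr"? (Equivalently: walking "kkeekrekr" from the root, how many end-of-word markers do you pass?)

Traverse "kkeekrekr" character by character; count nodes along the way that are marked as word ends.
Prefixes of the query that are stored words: "kkeekr"
Count: 1

1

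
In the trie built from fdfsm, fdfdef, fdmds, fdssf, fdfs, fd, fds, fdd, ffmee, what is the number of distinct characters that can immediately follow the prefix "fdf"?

2

Walk "fdf" from the root, arriving at one node.
Characters that immediately follow "fdf" among the stored strings: {d, s}.
That node has 2 child edges.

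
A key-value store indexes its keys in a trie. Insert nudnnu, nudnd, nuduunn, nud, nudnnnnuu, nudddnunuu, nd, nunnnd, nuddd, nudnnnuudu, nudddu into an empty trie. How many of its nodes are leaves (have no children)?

9

A leaf is a node with no children — equivalently, the end of a word that is not a proper prefix of any other stored word.
Those words: "nd", "nudddnunuu", "nudddu", "nudnd", "nudnnnnuu", "nudnnnuudu", "nudnnu", "nuduunn", "nunnnd"
Leaf count: 9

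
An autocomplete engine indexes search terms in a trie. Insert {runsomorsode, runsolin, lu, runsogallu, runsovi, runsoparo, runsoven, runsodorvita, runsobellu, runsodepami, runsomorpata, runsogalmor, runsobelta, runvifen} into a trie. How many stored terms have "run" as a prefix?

Walk to "run"; the words in its subtree are exactly those with that prefix.
Matches: "runsobellu", "runsobelta", "runsodepami", "runsodorvita", "runsogallu", "runsogalmor", "runsolin", "runsomorpata", "runsomorsode", "runsoparo", "runsoven", "runsovi", "runvifen"
Count: 13

13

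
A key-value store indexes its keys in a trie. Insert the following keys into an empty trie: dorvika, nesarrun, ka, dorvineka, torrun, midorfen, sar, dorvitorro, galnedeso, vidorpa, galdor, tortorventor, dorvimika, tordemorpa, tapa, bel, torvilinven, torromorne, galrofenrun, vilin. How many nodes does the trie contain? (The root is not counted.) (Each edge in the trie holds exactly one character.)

Trace insertions, counting only characters that open a new branch:
  "dorvika" → 7 new (d, o, r, v, i, k, a)
  "nesarrun" → 8 new (n, e, s, a, r, r, u, n)
  "ka" → 2 new (k, a)
  "dorvineka" → prefix "dorvi" already present; 4 new (n, e, k, a)
  "torrun" → 6 new (t, o, r, r, u, n)
  "midorfen" → 8 new (m, i, d, o, r, f, e, n)
  "sar" → 3 new (s, a, r)
  "dorvitorro" → prefix "dorvi" already present; 5 new (t, o, r, r, o)
  "galnedeso" → 9 new (g, a, l, n, e, d, e, s, o)
  "vidorpa" → 7 new (v, i, d, o, r, p, a)
  "galdor" → prefix "gal" already present; 3 new (d, o, r)
  "tortorventor" → prefix "tor" already present; 9 new (t, o, r, v, e, n, t, o, r)
  "dorvimika" → prefix "dorvi" already present; 4 new (m, i, k, a)
  "tordemorpa" → prefix "tor" already present; 7 new (d, e, m, o, r, p, a)
  "tapa" → prefix "t" already present; 3 new (a, p, a)
  "bel" → 3 new (b, e, l)
  "torvilinven" → prefix "tor" already present; 8 new (v, i, l, i, n, v, e, n)
  "torromorne" → prefix "torr" already present; 6 new (o, m, o, r, n, e)
  "galrofenrun" → prefix "gal" already present; 8 new (r, o, f, e, n, r, u, n)
  "vilin" → prefix "vi" already present; 3 new (l, i, n)
Total nodes = 7 + 8 + 2 + 4 + 6 + 8 + 3 + 5 + 9 + 7 + 3 + 9 + 4 + 7 + 3 + 3 + 8 + 6 + 8 + 3 = 113

113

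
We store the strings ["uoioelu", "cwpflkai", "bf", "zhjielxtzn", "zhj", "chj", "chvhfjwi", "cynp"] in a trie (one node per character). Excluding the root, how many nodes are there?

Trace insertions, counting only characters that open a new branch:
  "uoioelu" → 7 new (u, o, i, o, e, l, u)
  "cwpflkai" → 8 new (c, w, p, f, l, k, a, i)
  "bf" → 2 new (b, f)
  "zhjielxtzn" → 10 new (z, h, j, i, e, l, x, t, z, n)
  "zhj" → prefix "zhj" already present; 0 new (none)
  "chj" → prefix "c" already present; 2 new (h, j)
  "chvhfjwi" → prefix "ch" already present; 6 new (v, h, f, j, w, i)
  "cynp" → prefix "c" already present; 3 new (y, n, p)
Total nodes = 7 + 8 + 2 + 10 + 0 + 2 + 6 + 3 = 38

38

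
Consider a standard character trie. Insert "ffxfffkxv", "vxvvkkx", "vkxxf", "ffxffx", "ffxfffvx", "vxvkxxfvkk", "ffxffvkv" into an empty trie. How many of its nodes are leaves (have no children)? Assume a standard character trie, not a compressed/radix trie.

7

Leaves are exactly the stored words that no other stored word extends.
Those words: "ffxfffkxv", "ffxfffvx", "ffxffvkv", "ffxffx", "vkxxf", "vxvkxxfvkk", "vxvvkkx"
Leaf count: 7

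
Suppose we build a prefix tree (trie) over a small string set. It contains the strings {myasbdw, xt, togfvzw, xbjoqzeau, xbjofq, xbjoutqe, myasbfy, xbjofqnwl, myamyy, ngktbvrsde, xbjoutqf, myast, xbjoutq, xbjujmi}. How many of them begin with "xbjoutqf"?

1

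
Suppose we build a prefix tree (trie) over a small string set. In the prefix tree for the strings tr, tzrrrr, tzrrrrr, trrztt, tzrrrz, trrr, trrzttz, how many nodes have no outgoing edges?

4

A leaf is a node with no children — equivalently, the end of a word that is not a proper prefix of any other stored word.
Those words: "trrr", "trrzttz", "tzrrrrr", "tzrrrz"
Leaf count: 4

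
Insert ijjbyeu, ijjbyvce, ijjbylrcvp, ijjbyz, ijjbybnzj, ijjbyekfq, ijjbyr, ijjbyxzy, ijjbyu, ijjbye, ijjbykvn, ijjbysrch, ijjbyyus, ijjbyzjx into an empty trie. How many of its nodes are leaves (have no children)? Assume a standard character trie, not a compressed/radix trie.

12

A leaf is a node with no children — equivalently, the end of a word that is not a proper prefix of any other stored word.
Those words: "ijjbybnzj", "ijjbyekfq", "ijjbyeu", "ijjbykvn", "ijjbylrcvp", "ijjbyr", "ijjbysrch", "ijjbyu", "ijjbyvce", "ijjbyxzy", "ijjbyyus", "ijjbyzjx"
Leaf count: 12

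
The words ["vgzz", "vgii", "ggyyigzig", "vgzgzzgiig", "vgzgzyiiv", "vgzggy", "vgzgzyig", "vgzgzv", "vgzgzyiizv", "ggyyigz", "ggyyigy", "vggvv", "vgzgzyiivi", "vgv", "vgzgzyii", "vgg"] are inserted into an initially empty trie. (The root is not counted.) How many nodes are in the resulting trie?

38

Count nodes per top-level branch (shared prefixes stored once):
  'g'-branch (ggyyigy, ggyyigz, ggyyigzig): 10 nodes
  'v'-branch (vgg, vggvv, vgii, vgv, vgzggy, vgzgzv, vgzgzyig, vgzgzyii, vgzgzyiiv, vgzgzyiivi, vgzgzyiizv, vgzgzzgiig, vgzz): 28 nodes
Sum: 38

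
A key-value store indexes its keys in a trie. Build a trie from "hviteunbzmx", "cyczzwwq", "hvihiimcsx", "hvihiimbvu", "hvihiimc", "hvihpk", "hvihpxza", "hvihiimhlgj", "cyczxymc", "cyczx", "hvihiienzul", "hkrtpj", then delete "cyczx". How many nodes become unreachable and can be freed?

After clearing the end-marker at "cyczx", prune upward until reaching a node still needed by another word.
Every node on "cyczx" is still needed (e.g. by "cyczxymc"), so nothing is freed.
Nodes removed: 0

0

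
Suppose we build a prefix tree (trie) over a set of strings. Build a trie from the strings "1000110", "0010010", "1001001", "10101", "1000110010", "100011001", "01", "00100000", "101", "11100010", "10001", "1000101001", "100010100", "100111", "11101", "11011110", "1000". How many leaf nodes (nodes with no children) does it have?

Leaves are exactly the stored words that no other stored word extends.
Those words: "00100000", "0010010", "01", "1000101001", "1000110010", "1001001", "100111", "10101", "11011110", "11100010", "11101"
Leaf count: 11

11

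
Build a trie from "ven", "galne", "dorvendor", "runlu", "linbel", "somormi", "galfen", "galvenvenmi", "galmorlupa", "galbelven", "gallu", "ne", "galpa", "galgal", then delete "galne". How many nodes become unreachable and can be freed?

2

A node on "galne"'s path can go only if nothing else ends at it or branches off below it.
The suffix "ne" (2 nodes) is used only by "galne"; the node for "gal" still has the child "f", so pruning stops there.
Nodes removed: 2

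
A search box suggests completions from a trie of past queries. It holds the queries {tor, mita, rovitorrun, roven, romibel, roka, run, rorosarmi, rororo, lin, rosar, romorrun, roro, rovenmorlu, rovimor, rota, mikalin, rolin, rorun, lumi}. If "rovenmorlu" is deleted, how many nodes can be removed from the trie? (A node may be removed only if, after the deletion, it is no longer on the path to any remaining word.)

Walk "rovenmorlu" from the leaf back toward the root, removing each node that no remaining word uses.
The suffix "morlu" (5 nodes) is used only by "rovenmorlu"; "roven" is itself a stored word, so pruning stops there.
Nodes removed: 5

5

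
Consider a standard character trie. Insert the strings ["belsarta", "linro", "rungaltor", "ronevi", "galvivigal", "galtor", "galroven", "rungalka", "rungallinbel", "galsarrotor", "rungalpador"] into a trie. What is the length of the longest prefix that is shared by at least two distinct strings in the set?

6

Equivalently: take the maximum, over all pairs, of their longest common prefix length.
"rungalka" and "rungallinbel" agree on "rungal" (6 characters) before diverging; nothing deeper is shared.
Longest shared-prefix length: 6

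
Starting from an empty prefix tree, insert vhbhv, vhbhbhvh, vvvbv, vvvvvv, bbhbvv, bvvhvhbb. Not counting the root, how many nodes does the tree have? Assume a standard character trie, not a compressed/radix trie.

Insert word by word; a character creates a node only if that edge doesn't already exist:
  "vhbhv" → 5 new (v, h, b, h, v)
  "vhbhbhvh" → prefix "vhbh" already present; 4 new (b, h, v, h)
  "vvvbv" → prefix "v" already present; 4 new (v, v, b, v)
  "vvvvvv" → prefix "vvv" already present; 3 new (v, v, v)
  "bbhbvv" → 6 new (b, b, h, b, v, v)
  "bvvhvhbb" → prefix "b" already present; 7 new (v, v, h, v, h, b, b)
Total nodes = 5 + 4 + 4 + 3 + 6 + 7 = 29

29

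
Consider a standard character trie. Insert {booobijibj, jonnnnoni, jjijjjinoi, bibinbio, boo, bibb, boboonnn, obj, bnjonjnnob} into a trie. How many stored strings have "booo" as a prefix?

1

Walk to "booo"; the words in its subtree are exactly those with that prefix.
Matches: "booobijibj"
Count: 1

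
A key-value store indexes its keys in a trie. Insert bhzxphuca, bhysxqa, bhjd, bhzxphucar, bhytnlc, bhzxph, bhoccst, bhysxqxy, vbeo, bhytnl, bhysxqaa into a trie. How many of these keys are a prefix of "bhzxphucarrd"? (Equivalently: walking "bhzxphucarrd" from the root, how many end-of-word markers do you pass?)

3

Walk "bhzxphucarrd" from the root; an end-of-word marker is hit whenever a stored word is a prefix of "bhzxphucarrd".
Prefixes of the query that are stored words: "bhzxph", "bhzxphuca", "bhzxphucar"
Count: 3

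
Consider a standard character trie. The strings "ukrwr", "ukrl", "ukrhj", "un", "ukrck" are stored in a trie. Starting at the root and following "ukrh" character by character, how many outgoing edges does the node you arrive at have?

Follow the path "ukrh" to its node, then look at its outgoing edges.
Characters that immediately follow "ukrh" among the stored strings: {j}.
That node has 1 child edge.

1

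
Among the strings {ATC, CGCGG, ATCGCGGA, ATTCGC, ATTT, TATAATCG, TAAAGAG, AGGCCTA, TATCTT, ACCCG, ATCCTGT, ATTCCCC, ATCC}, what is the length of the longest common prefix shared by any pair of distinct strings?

4

Equivalently: take the maximum, over all pairs, of their longest common prefix length.
"ATCC" and "ATCCTGT" agree on "ATCC" (4 characters) before diverging; nothing deeper is shared.
Longest shared-prefix length: 4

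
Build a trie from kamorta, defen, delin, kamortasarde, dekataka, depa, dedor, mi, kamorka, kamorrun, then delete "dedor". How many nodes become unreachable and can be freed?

After clearing the end-marker at "dedor", prune upward until reaching a node still needed by another word.
The suffix "dor" (3 nodes) is used only by "dedor"; the node for "de" still has the child "f", so pruning stops there.
Nodes removed: 3

3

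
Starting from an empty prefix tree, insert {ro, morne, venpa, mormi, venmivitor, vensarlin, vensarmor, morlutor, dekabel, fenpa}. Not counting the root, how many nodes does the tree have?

47

Count nodes per top-level branch (shared prefixes stored once):
  'd'-branch (dekabel): 7 nodes
  'f'-branch (fenpa): 5 nodes
  'm'-branch (morlutor, mormi, morne): 12 nodes
  'r'-branch (ro): 2 nodes
  'v'-branch (venmivitor, venpa, vensarlin, vensarmor): 21 nodes
Sum: 47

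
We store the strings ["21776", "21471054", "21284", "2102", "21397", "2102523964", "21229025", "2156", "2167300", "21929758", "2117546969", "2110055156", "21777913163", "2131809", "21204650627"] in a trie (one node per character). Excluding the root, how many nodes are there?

Insert word by word; a character creates a node only if that edge doesn't already exist:
  "21776" → 5 new (2, 1, 7, 7, 6)
  "21471054" → prefix "21" already present; 6 new (4, 7, 1, 0, 5, 4)
  "21284" → prefix "21" already present; 3 new (2, 8, 4)
  "2102" → prefix "21" already present; 2 new (0, 2)
  "21397" → prefix "21" already present; 3 new (3, 9, 7)
  "2102523964" → prefix "2102" already present; 6 new (5, 2, 3, 9, 6, 4)
  "21229025" → prefix "212" already present; 5 new (2, 9, 0, 2, 5)
  "2156" → prefix "21" already present; 2 new (5, 6)
  "2167300" → prefix "21" already present; 5 new (6, 7, 3, 0, 0)
  "21929758" → prefix "21" already present; 6 new (9, 2, 9, 7, 5, 8)
  "2117546969" → prefix "21" already present; 8 new (1, 7, 5, 4, 6, 9, 6, 9)
  "2110055156" → prefix "211" already present; 7 new (0, 0, 5, 5, 1, 5, 6)
  "21777913163" → prefix "2177" already present; 7 new (7, 9, 1, 3, 1, 6, 3)
  "2131809" → prefix "213" already present; 4 new (1, 8, 0, 9)
  "21204650627" → prefix "212" already present; 8 new (0, 4, 6, 5, 0, 6, 2, 7)
Total nodes = 5 + 6 + 3 + 2 + 3 + 6 + 5 + 2 + 5 + 6 + 8 + 7 + 7 + 4 + 8 = 77

77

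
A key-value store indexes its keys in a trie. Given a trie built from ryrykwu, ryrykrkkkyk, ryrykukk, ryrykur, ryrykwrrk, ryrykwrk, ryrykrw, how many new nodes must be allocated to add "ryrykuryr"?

2

Walking "ryrykuryr" from the root, the first 7 characters ("ryrykur") follow existing edges; "y" is the first miss.
New nodes needed: |"ryrykuryr"| − 7 = 9 − 7 = 2.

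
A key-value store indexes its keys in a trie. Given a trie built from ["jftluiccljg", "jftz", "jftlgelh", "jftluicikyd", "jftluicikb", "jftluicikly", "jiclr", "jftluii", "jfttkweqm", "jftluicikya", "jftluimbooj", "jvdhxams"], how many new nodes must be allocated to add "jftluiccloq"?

2

The longest prefix of "jftluiccloq" already in the trie is "jftluiccl" (length 9).
So 11 − 9 = 2 new nodes.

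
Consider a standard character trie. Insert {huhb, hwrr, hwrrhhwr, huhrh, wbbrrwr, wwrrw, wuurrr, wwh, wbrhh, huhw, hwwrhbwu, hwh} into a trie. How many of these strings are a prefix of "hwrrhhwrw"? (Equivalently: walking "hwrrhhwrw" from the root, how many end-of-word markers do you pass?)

Traverse "hwrrhhwrw" character by character; count nodes along the way that are marked as word ends.
Prefixes of the query that are stored words: "hwrr", "hwrrhhwr"
Count: 2

2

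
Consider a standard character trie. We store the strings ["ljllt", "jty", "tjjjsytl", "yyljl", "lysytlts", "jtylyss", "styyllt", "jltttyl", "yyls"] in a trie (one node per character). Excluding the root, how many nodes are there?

For each word, the new-node count is its length minus the longest prefix already in the trie:
  "ljllt" → 5 new (l, j, l, l, t)
  "jty" → 3 new (j, t, y)
  "tjjjsytl" → 8 new (t, j, j, j, s, y, t, l)
  "yyljl" → 5 new (y, y, l, j, l)
  "lysytlts" → prefix "l" already present; 7 new (y, s, y, t, l, t, s)
  "jtylyss" → prefix "jty" already present; 4 new (l, y, s, s)
  "styyllt" → 7 new (s, t, y, y, l, l, t)
  "jltttyl" → prefix "j" already present; 6 new (l, t, t, t, y, l)
  "yyls" → prefix "yyl" already present; 1 new (s)
Total nodes = 5 + 3 + 8 + 5 + 7 + 4 + 7 + 6 + 1 = 46

46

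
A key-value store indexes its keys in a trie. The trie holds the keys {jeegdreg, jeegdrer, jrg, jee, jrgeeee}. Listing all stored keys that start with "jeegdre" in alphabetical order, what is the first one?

DFS of the "jeegdre" subtree visits, in order: "jeegdreg", "jeegdrer"
Position 1: jeegdreg

jeegdreg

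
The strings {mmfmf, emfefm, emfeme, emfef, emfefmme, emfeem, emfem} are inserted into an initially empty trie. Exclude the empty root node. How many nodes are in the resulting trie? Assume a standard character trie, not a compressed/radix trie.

17

For each word, the new-node count is its length minus the longest prefix already in the trie:
  "mmfmf" → 5 new (m, m, f, m, f)
  "emfefm" → 6 new (e, m, f, e, f, m)
  "emfeme" → prefix "emfe" already present; 2 new (m, e)
  "emfef" → prefix "emfef" already present; 0 new (none)
  "emfefmme" → prefix "emfefm" already present; 2 new (m, e)
  "emfeem" → prefix "emfe" already present; 2 new (e, m)
  "emfem" → prefix "emfem" already present; 0 new (none)
Total nodes = 5 + 6 + 2 + 0 + 2 + 2 + 0 = 17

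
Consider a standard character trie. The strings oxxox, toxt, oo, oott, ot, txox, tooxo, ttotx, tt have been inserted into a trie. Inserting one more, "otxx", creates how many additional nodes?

2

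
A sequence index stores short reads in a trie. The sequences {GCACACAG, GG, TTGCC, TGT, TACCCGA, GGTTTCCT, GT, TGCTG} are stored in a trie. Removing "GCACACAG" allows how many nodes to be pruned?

7

A node on "GCACACAG"'s path can go only if nothing else ends at it or branches off below it.
The suffix "CACACAG" (7 nodes) is used only by "GCACACAG"; the node for "G" still has the child "G", so pruning stops there.
Nodes removed: 7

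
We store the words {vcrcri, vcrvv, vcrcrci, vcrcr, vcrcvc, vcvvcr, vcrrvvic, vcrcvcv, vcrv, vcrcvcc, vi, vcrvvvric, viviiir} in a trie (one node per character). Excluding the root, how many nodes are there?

33

Insert word by word; a character creates a node only if that edge doesn't already exist:
  "vcrcri" → 6 new (v, c, r, c, r, i)
  "vcrvv" → prefix "vcr" already present; 2 new (v, v)
  "vcrcrci" → prefix "vcrcr" already present; 2 new (c, i)
  "vcrcr" → prefix "vcrcr" already present; 0 new (none)
  "vcrcvc" → prefix "vcrc" already present; 2 new (v, c)
  "vcvvcr" → prefix "vc" already present; 4 new (v, v, c, r)
  "vcrrvvic" → prefix "vcr" already present; 5 new (r, v, v, i, c)
  "vcrcvcv" → prefix "vcrcvc" already present; 1 new (v)
  "vcrv" → prefix "vcrv" already present; 0 new (none)
  "vcrcvcc" → prefix "vcrcvc" already present; 1 new (c)
  "vi" → prefix "v" already present; 1 new (i)
  "vcrvvvric" → prefix "vcrvv" already present; 4 new (v, r, i, c)
  "viviiir" → prefix "vi" already present; 5 new (v, i, i, i, r)
Total nodes = 6 + 2 + 2 + 0 + 2 + 4 + 5 + 1 + 0 + 1 + 1 + 4 + 5 = 33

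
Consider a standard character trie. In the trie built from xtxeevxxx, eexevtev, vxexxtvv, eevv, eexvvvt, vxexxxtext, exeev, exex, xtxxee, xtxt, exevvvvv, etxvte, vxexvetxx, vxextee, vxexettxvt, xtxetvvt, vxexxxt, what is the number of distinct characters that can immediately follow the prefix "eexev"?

1

The children of the "eexev" node are the distinct next characters among strings starting with "eexev".
Characters that immediately follow "eexev" among the stored strings: {t}.
That node has 1 child edge.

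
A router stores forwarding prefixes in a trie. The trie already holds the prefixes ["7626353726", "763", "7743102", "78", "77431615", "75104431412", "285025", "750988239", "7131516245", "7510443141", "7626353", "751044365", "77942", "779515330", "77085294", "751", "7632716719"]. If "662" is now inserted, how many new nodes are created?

3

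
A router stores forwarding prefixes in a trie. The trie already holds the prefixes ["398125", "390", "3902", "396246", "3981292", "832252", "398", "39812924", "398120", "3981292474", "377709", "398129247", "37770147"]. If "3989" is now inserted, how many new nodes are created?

1

Walking "3989" from the root, the first 3 characters ("398") follow existing edges; "9" is the first miss.
New nodes needed: |"3989"| − 3 = 4 − 3 = 1.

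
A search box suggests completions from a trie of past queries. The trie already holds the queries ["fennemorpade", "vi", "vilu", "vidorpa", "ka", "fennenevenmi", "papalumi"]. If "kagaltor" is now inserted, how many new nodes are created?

"ka" is already a path in the trie; the remaining "galtor" must be added.
So 8 − 2 = 6 new nodes.

6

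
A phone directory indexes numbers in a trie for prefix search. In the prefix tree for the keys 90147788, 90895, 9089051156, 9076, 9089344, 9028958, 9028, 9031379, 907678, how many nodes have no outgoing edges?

7

Leaves are exactly the stored words that no other stored word extends.
Those words: "90147788", "9028958", "9031379", "907678", "9089051156", "9089344", "90895"
Leaf count: 7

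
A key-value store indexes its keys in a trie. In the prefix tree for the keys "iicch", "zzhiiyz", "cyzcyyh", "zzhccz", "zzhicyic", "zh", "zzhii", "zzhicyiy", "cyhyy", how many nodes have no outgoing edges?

A leaf is a node with no children — equivalently, the end of a word that is not a proper prefix of any other stored word.
Those words: "cyhyy", "cyzcyyh", "iicch", "zh", "zzhccz", "zzhicyic", "zzhicyiy", "zzhiiyz"
Leaf count: 8

8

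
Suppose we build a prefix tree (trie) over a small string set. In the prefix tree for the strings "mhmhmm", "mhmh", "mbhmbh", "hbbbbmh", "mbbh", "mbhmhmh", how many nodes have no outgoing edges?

5

A leaf is a node with no children — equivalently, the end of a word that is not a proper prefix of any other stored word.
Those words: "hbbbbmh", "mbbh", "mbhmbh", "mbhmhmh", "mhmhmm"
Leaf count: 5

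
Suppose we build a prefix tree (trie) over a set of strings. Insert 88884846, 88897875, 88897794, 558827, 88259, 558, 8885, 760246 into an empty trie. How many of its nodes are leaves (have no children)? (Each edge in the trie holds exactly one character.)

Leaves are exactly the stored words that no other stored word extends.
Those words: "558827", "760246", "88259", "8885", "88884846", "88897794", "88897875"
Leaf count: 7

7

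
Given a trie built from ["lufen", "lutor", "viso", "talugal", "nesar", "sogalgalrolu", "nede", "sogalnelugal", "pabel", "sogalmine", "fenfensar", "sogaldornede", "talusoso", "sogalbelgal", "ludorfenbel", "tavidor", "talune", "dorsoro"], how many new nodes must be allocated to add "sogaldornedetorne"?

Walking "sogaldornedetorne" from the root, the first 12 characters ("sogaldornede") follow existing edges; "t" is the first miss.
New nodes needed: |"sogaldornedetorne"| − 12 = 17 − 12 = 5.

5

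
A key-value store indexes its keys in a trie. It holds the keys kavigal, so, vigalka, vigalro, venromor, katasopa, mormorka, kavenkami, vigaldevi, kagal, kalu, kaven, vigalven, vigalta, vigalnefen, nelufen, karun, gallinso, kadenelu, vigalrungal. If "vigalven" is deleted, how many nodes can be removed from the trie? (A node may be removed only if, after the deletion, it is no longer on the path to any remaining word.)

3

After clearing the end-marker at "vigalven", prune upward until reaching a node still needed by another word.
The suffix "ven" (3 nodes) is used only by "vigalven"; the node for "vigal" still has the child "k", so pruning stops there.
Nodes removed: 3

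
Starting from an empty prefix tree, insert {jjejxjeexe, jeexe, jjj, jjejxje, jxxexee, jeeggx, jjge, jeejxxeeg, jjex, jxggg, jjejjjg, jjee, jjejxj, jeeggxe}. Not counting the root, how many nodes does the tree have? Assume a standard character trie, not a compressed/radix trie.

41

Trace insertions, counting only characters that open a new branch:
  "jjejxjeexe" → 10 new (j, j, e, j, x, j, e, e, x, e)
  "jeexe" → prefix "j" already present; 4 new (e, e, x, e)
  "jjj" → prefix "jj" already present; 1 new (j)
  "jjejxje" → prefix "jjejxje" already present; 0 new (none)
  "jxxexee" → prefix "j" already present; 6 new (x, x, e, x, e, e)
  "jeeggx" → prefix "jee" already present; 3 new (g, g, x)
  "jjge" → prefix "jj" already present; 2 new (g, e)
  "jeejxxeeg" → prefix "jee" already present; 6 new (j, x, x, e, e, g)
  "jjex" → prefix "jje" already present; 1 new (x)
  "jxggg" → prefix "jx" already present; 3 new (g, g, g)
  "jjejjjg" → prefix "jjej" already present; 3 new (j, j, g)
  "jjee" → prefix "jje" already present; 1 new (e)
  "jjejxj" → prefix "jjejxj" already present; 0 new (none)
  "jeeggxe" → prefix "jeeggx" already present; 1 new (e)
Total nodes = 10 + 4 + 1 + 0 + 6 + 3 + 2 + 6 + 1 + 3 + 3 + 1 + 0 + 1 = 41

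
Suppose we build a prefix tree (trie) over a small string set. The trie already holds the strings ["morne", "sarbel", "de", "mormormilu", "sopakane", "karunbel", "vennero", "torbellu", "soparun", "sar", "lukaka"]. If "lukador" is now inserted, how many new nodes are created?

3

"luka" is already a path in the trie; the remaining "dor" must be added.
Each of the 3 remaining characters creates one node.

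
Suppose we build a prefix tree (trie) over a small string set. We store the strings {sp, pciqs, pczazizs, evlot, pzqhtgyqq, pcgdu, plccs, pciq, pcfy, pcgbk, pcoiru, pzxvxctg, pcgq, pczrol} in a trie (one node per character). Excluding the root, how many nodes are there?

Insert word by word; a character creates a node only if that edge doesn't already exist:
  "sp" → 2 new (s, p)
  "pciqs" → 5 new (p, c, i, q, s)
  "pczazizs" → prefix "pc" already present; 6 new (z, a, z, i, z, s)
  "evlot" → 5 new (e, v, l, o, t)
  "pzqhtgyqq" → prefix "p" already present; 8 new (z, q, h, t, g, y, q, q)
  "pcgdu" → prefix "pc" already present; 3 new (g, d, u)
  "plccs" → prefix "p" already present; 4 new (l, c, c, s)
  "pciq" → prefix "pciq" already present; 0 new (none)
  "pcfy" → prefix "pc" already present; 2 new (f, y)
  "pcgbk" → prefix "pcg" already present; 2 new (b, k)
  "pcoiru" → prefix "pc" already present; 4 new (o, i, r, u)
  "pzxvxctg" → prefix "pz" already present; 6 new (x, v, x, c, t, g)
  "pcgq" → prefix "pcg" already present; 1 new (q)
  "pczrol" → prefix "pcz" already present; 3 new (r, o, l)
Total nodes = 2 + 5 + 6 + 5 + 8 + 3 + 4 + 0 + 2 + 2 + 4 + 6 + 1 + 3 = 51

51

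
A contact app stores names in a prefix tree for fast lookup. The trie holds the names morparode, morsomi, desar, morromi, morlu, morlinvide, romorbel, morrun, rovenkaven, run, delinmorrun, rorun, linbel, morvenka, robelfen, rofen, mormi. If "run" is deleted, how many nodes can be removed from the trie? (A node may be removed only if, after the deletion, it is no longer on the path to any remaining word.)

2

A node on "run"'s path can go only if nothing else ends at it or branches off below it.
The suffix "un" (2 nodes) is used only by "run"; the node for "r" still has the child "o", so pruning stops there.
Nodes removed: 2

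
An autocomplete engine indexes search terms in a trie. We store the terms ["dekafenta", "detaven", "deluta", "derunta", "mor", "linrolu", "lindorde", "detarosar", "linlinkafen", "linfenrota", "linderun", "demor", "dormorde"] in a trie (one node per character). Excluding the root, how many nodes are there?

Count nodes per top-level branch (shared prefixes stored once):
  'd'-branch (dekafenta, deluta, demor, derunta, detarosar, detaven, dormorde): 38 nodes
  'l'-branch (linderun, lindorde, linfenrota, linlinkafen, linrolu): 31 nodes
  'm'-branch (mor): 3 nodes
Sum: 72

72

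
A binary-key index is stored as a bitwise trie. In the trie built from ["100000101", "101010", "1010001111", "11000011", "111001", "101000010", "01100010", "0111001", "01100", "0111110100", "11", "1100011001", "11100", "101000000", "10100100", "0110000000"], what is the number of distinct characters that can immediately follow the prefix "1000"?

1

The children of the "1000" node are the distinct next characters among strings starting with "1000".
Distinct next characters after "1000": 0.
That node has 1 child edge.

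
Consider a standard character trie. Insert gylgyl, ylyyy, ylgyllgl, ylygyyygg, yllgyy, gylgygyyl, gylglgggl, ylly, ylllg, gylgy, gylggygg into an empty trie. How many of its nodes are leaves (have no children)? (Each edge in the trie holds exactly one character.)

Leaves are exactly the stored words that no other stored word extends.
Those words: "gylggygg", "gylglgggl", "gylgygyyl", "gylgyl", "ylgyllgl", "yllgyy", "ylllg", "ylly", "ylygyyygg", "ylyyy"
Leaf count: 10

10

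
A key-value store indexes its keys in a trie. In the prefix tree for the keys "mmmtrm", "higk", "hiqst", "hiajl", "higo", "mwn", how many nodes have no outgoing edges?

Leaves are exactly the stored words that no other stored word extends.
Those words: "hiajl", "higk", "higo", "hiqst", "mmmtrm", "mwn"
Leaf count: 6

6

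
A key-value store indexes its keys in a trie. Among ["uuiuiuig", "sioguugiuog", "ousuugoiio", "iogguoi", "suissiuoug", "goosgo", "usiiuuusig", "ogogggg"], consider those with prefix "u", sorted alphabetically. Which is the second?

uuiuiuig

Words with prefix "u", in lexicographic order: "usiiuuusig", "uuiuiuig"
Position 2: uuiuiuig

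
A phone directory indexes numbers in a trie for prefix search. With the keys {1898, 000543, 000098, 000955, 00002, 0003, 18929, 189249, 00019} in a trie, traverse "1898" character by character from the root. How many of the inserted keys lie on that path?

Check each prefix of "1898" against the stored set — each match is an end-marker on the path.
Prefixes of the query that are stored words: "1898"
Count: 1

1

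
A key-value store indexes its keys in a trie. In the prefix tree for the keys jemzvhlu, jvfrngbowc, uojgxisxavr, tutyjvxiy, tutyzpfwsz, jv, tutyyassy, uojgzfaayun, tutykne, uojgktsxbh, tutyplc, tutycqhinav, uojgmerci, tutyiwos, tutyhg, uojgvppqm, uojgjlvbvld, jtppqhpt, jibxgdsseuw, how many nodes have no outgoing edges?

A leaf is a node with no children — equivalently, the end of a word that is not a proper prefix of any other stored word.
Those words: "jemzvhlu", "jibxgdsseuw", "jtppqhpt", "jvfrngbowc", "tutycqhinav", "tutyhg", "tutyiwos", "tutyjvxiy", "tutykne", "tutyplc", "tutyyassy", "tutyzpfwsz", "uojgjlvbvld", "uojgktsxbh", "uojgmerci", "uojgvppqm", "uojgxisxavr", "uojgzfaayun"
Leaf count: 18

18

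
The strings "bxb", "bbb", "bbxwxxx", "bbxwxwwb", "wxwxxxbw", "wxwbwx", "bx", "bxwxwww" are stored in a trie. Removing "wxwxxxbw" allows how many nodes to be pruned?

5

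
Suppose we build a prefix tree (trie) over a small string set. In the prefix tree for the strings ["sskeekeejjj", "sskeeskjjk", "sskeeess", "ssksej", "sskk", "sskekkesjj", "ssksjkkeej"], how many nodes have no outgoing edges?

7

A leaf is a node with no children — equivalently, the end of a word that is not a proper prefix of any other stored word.
Those words: "sskeeess", "sskeekeejjj", "sskeeskjjk", "sskekkesjj", "sskk", "ssksej", "ssksjkkeej"
Leaf count: 7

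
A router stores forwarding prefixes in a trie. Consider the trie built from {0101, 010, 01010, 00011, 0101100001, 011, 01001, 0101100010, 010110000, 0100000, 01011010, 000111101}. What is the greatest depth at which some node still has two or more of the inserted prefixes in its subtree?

Look for the deepest trie node that still has at least two words in its subtree.
e.g. "010110000" and "0101100001" share the prefix "010110000" of length 9; no pair shares a longer one.
Longest shared-prefix length: 9

9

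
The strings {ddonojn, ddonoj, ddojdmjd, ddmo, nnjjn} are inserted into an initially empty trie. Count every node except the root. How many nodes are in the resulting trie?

19

For each word, the new-node count is its length minus the longest prefix already in the trie:
  "ddonojn" → 7 new (d, d, o, n, o, j, n)
  "ddonoj" → prefix "ddonoj" already present; 0 new (none)
  "ddojdmjd" → prefix "ddo" already present; 5 new (j, d, m, j, d)
  "ddmo" → prefix "dd" already present; 2 new (m, o)
  "nnjjn" → 5 new (n, n, j, j, n)
Total nodes = 7 + 0 + 5 + 2 + 5 = 19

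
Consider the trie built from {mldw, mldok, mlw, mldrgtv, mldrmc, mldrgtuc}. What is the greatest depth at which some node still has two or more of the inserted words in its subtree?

6

Look for the deepest trie node that still has at least two words in its subtree.
e.g. "mldrgtuc" and "mldrgtv" share the prefix "mldrgt" of length 6; no pair shares a longer one.
Longest shared-prefix length: 6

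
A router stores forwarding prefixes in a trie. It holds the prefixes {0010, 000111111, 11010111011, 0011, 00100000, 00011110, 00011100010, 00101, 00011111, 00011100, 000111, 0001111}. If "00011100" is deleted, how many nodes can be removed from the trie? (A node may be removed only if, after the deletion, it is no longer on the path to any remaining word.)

Walk "00011100" from the leaf back toward the root, removing each node that no remaining word uses.
Every node on "00011100" is still needed (e.g. by "00011100010"), so nothing is freed.
Nodes removed: 0

0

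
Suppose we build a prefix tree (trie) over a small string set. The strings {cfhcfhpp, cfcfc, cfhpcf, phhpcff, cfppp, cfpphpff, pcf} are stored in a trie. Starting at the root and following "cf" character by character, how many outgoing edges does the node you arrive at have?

The children of the "cf" node are the distinct next characters among strings starting with "cf".
Distinct next characters after "cf": c, h, p.
That node has 3 child edges.

3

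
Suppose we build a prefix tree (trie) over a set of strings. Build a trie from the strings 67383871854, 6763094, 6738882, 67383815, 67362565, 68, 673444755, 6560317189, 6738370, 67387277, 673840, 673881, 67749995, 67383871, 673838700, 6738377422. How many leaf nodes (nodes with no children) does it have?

15

A leaf is a node with no children — equivalently, the end of a word that is not a proper prefix of any other stored word.
Those words: "6560317189", "673444755", "67362565", "6738370", "6738377422", "67383815", "673838700", "67383871854", "673840", "67387277", "673881", "6738882", "6763094", "67749995", "68"
Leaf count: 15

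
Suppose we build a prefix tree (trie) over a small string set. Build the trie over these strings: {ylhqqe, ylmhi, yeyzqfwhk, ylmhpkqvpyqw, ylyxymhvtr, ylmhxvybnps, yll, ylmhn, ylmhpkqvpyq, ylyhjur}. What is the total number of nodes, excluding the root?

46

For each word, the new-node count is its length minus the longest prefix already in the trie:
  "ylhqqe" → 6 new (y, l, h, q, q, e)
  "ylmhi" → prefix "yl" already present; 3 new (m, h, i)
  "yeyzqfwhk" → prefix "y" already present; 8 new (e, y, z, q, f, w, h, k)
  "ylmhpkqvpyqw" → prefix "ylmh" already present; 8 new (p, k, q, v, p, y, q, w)
  "ylyxymhvtr" → prefix "yl" already present; 8 new (y, x, y, m, h, v, t, r)
  "ylmhxvybnps" → prefix "ylmh" already present; 7 new (x, v, y, b, n, p, s)
  "yll" → prefix "yl" already present; 1 new (l)
  "ylmhn" → prefix "ylmh" already present; 1 new (n)
  "ylmhpkqvpyq" → prefix "ylmhpkqvpyq" already present; 0 new (none)
  "ylyhjur" → prefix "yly" already present; 4 new (h, j, u, r)
Total nodes = 6 + 3 + 8 + 8 + 8 + 7 + 1 + 1 + 0 + 4 = 46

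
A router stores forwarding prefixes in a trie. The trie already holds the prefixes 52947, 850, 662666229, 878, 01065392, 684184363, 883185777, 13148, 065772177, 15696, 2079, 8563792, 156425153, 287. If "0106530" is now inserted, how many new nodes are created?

1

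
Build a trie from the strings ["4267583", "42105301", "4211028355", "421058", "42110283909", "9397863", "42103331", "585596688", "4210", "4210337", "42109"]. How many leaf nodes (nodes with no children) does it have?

A leaf is a node with no children — equivalently, the end of a word that is not a proper prefix of any other stored word.
Those words: "42103331", "4210337", "42105301", "421058", "42109", "4211028355", "42110283909", "4267583", "585596688", "9397863"
Leaf count: 10

10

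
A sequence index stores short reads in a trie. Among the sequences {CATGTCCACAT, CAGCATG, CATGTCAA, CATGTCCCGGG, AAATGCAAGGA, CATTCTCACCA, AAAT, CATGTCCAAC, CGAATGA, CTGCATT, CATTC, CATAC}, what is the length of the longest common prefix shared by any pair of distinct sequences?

8

The deepest shared node is where two words last agree before diverging.
"CATGTCCAAC" and "CATGTCCACAT" agree on "CATGTCCA" (8 characters) before diverging; nothing deeper is shared.
Longest shared-prefix length: 8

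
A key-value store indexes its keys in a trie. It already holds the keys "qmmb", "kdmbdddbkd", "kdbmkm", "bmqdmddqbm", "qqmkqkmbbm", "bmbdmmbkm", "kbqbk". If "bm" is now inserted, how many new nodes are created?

0

"bm" is already a full path in the trie; only an end-marker is added.
No new nodes are needed: 0.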